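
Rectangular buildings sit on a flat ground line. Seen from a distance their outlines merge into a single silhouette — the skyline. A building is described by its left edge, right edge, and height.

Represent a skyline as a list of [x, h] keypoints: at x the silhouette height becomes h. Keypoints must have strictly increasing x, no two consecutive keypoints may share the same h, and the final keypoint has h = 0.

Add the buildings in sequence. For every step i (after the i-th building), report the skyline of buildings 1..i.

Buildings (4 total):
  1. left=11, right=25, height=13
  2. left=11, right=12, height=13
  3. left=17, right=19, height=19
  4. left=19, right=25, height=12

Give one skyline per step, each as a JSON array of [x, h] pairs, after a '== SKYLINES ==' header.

== SKYLINES ==
[[11,13],[25,0]]
[[11,13],[25,0]]
[[11,13],[17,19],[19,13],[25,0]]
[[11,13],[17,19],[19,13],[25,0]]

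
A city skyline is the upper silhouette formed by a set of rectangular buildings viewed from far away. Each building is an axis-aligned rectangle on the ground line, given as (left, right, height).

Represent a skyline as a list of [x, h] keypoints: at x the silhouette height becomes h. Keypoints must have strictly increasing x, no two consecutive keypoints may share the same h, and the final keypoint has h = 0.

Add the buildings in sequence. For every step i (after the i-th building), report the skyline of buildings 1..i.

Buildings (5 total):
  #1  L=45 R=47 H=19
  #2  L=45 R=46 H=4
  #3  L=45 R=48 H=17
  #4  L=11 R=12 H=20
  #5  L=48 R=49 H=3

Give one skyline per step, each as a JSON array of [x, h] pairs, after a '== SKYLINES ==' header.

== SKYLINES ==
[[45,19],[47,0]]
[[45,19],[47,0]]
[[45,19],[47,17],[48,0]]
[[11,20],[12,0],[45,19],[47,17],[48,0]]
[[11,20],[12,0],[45,19],[47,17],[48,3],[49,0]]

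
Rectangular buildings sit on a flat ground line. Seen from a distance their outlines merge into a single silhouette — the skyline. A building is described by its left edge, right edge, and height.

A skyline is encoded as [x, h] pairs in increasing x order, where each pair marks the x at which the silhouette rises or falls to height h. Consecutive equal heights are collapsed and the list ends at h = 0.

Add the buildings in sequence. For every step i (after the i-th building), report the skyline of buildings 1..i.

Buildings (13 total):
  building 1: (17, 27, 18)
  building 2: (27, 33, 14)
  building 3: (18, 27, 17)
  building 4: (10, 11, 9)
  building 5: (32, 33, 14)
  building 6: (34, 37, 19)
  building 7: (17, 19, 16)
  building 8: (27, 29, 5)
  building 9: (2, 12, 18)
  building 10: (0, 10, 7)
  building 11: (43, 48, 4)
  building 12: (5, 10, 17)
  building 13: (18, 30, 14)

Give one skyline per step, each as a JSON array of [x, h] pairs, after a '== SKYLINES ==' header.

== SKYLINES ==
[[17,18],[27,0]]
[[17,18],[27,14],[33,0]]
[[17,18],[27,14],[33,0]]
[[10,9],[11,0],[17,18],[27,14],[33,0]]
[[10,9],[11,0],[17,18],[27,14],[33,0]]
[[10,9],[11,0],[17,18],[27,14],[33,0],[34,19],[37,0]]
[[10,9],[11,0],[17,18],[27,14],[33,0],[34,19],[37,0]]
[[10,9],[11,0],[17,18],[27,14],[33,0],[34,19],[37,0]]
[[2,18],[12,0],[17,18],[27,14],[33,0],[34,19],[37,0]]
[[0,7],[2,18],[12,0],[17,18],[27,14],[33,0],[34,19],[37,0]]
[[0,7],[2,18],[12,0],[17,18],[27,14],[33,0],[34,19],[37,0],[43,4],[48,0]]
[[0,7],[2,18],[12,0],[17,18],[27,14],[33,0],[34,19],[37,0],[43,4],[48,0]]
[[0,7],[2,18],[12,0],[17,18],[27,14],[33,0],[34,19],[37,0],[43,4],[48,0]]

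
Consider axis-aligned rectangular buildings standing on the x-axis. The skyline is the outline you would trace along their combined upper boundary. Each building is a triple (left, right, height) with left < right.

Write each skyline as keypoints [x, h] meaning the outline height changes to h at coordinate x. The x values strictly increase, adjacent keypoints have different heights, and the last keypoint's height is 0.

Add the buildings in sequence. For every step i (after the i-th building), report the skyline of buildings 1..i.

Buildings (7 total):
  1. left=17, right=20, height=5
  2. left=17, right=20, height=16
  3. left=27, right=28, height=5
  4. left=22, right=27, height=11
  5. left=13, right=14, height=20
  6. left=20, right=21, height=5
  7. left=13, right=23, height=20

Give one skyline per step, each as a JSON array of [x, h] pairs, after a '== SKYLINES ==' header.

== SKYLINES ==
[[17,5],[20,0]]
[[17,16],[20,0]]
[[17,16],[20,0],[27,5],[28,0]]
[[17,16],[20,0],[22,11],[27,5],[28,0]]
[[13,20],[14,0],[17,16],[20,0],[22,11],[27,5],[28,0]]
[[13,20],[14,0],[17,16],[20,5],[21,0],[22,11],[27,5],[28,0]]
[[13,20],[23,11],[27,5],[28,0]]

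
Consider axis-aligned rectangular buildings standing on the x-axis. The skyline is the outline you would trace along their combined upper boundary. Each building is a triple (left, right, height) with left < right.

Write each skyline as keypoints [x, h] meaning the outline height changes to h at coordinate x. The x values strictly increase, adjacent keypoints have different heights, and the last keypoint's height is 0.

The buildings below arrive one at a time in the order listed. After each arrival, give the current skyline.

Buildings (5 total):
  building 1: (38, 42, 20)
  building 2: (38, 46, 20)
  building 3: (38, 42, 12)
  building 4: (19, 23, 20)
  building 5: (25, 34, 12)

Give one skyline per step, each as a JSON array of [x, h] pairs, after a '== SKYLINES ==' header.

== SKYLINES ==
[[38,20],[42,0]]
[[38,20],[46,0]]
[[38,20],[46,0]]
[[19,20],[23,0],[38,20],[46,0]]
[[19,20],[23,0],[25,12],[34,0],[38,20],[46,0]]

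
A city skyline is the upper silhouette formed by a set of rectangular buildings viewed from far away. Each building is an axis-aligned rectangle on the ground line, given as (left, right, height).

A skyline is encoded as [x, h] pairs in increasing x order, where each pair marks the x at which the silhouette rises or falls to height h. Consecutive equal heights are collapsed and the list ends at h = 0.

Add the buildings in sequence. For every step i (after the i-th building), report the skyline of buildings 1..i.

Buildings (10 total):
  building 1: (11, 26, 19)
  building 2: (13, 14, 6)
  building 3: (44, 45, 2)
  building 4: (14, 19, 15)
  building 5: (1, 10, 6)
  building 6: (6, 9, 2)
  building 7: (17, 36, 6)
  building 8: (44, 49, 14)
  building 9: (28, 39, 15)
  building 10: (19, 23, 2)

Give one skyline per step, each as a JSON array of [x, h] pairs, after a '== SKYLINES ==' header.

== SKYLINES ==
[[11,19],[26,0]]
[[11,19],[26,0]]
[[11,19],[26,0],[44,2],[45,0]]
[[11,19],[26,0],[44,2],[45,0]]
[[1,6],[10,0],[11,19],[26,0],[44,2],[45,0]]
[[1,6],[10,0],[11,19],[26,0],[44,2],[45,0]]
[[1,6],[10,0],[11,19],[26,6],[36,0],[44,2],[45,0]]
[[1,6],[10,0],[11,19],[26,6],[36,0],[44,14],[49,0]]
[[1,6],[10,0],[11,19],[26,6],[28,15],[39,0],[44,14],[49,0]]
[[1,6],[10,0],[11,19],[26,6],[28,15],[39,0],[44,14],[49,0]]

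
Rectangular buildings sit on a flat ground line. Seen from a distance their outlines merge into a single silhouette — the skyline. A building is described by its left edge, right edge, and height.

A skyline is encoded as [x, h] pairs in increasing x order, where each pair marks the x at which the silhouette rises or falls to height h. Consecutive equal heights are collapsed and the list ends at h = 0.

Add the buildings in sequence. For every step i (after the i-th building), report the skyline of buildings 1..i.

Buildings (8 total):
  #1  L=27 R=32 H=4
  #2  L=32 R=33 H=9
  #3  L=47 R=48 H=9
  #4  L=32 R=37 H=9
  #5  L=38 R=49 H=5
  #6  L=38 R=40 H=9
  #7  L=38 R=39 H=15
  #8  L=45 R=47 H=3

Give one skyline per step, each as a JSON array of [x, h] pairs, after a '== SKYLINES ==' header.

== SKYLINES ==
[[27,4],[32,0]]
[[27,4],[32,9],[33,0]]
[[27,4],[32,9],[33,0],[47,9],[48,0]]
[[27,4],[32,9],[37,0],[47,9],[48,0]]
[[27,4],[32,9],[37,0],[38,5],[47,9],[48,5],[49,0]]
[[27,4],[32,9],[37,0],[38,9],[40,5],[47,9],[48,5],[49,0]]
[[27,4],[32,9],[37,0],[38,15],[39,9],[40,5],[47,9],[48,5],[49,0]]
[[27,4],[32,9],[37,0],[38,15],[39,9],[40,5],[47,9],[48,5],[49,0]]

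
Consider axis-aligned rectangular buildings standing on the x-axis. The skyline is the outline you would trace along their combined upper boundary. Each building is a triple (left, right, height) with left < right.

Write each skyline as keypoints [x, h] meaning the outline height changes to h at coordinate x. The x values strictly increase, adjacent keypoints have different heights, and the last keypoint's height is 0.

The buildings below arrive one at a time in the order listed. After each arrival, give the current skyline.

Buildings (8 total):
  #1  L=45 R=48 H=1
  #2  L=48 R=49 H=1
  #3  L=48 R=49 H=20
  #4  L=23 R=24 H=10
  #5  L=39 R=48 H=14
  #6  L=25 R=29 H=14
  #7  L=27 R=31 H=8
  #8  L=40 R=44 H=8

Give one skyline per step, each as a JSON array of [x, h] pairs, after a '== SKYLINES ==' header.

== SKYLINES ==
[[45,1],[48,0]]
[[45,1],[49,0]]
[[45,1],[48,20],[49,0]]
[[23,10],[24,0],[45,1],[48,20],[49,0]]
[[23,10],[24,0],[39,14],[48,20],[49,0]]
[[23,10],[24,0],[25,14],[29,0],[39,14],[48,20],[49,0]]
[[23,10],[24,0],[25,14],[29,8],[31,0],[39,14],[48,20],[49,0]]
[[23,10],[24,0],[25,14],[29,8],[31,0],[39,14],[48,20],[49,0]]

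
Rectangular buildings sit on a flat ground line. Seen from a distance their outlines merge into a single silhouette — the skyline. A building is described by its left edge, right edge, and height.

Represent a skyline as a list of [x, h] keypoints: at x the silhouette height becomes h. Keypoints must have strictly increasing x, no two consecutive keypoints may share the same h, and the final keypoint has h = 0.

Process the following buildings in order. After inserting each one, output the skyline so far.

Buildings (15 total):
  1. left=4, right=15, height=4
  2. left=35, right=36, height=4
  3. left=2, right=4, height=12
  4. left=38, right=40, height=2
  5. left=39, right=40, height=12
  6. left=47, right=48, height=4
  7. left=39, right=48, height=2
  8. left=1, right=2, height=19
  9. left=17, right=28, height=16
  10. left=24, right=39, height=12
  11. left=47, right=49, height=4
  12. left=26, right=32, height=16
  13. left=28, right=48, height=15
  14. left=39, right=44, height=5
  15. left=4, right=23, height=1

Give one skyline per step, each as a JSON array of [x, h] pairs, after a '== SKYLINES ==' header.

== SKYLINES ==
[[4,4],[15,0]]
[[4,4],[15,0],[35,4],[36,0]]
[[2,12],[4,4],[15,0],[35,4],[36,0]]
[[2,12],[4,4],[15,0],[35,4],[36,0],[38,2],[40,0]]
[[2,12],[4,4],[15,0],[35,4],[36,0],[38,2],[39,12],[40,0]]
[[2,12],[4,4],[15,0],[35,4],[36,0],[38,2],[39,12],[40,0],[47,4],[48,0]]
[[2,12],[4,4],[15,0],[35,4],[36,0],[38,2],[39,12],[40,2],[47,4],[48,0]]
[[1,19],[2,12],[4,4],[15,0],[35,4],[36,0],[38,2],[39,12],[40,2],[47,4],[48,0]]
[[1,19],[2,12],[4,4],[15,0],[17,16],[28,0],[35,4],[36,0],[38,2],[39,12],[40,2],[47,4],[48,0]]
[[1,19],[2,12],[4,4],[15,0],[17,16],[28,12],[40,2],[47,4],[48,0]]
[[1,19],[2,12],[4,4],[15,0],[17,16],[28,12],[40,2],[47,4],[49,0]]
[[1,19],[2,12],[4,4],[15,0],[17,16],[32,12],[40,2],[47,4],[49,0]]
[[1,19],[2,12],[4,4],[15,0],[17,16],[32,15],[48,4],[49,0]]
[[1,19],[2,12],[4,4],[15,0],[17,16],[32,15],[48,4],[49,0]]
[[1,19],[2,12],[4,4],[15,1],[17,16],[32,15],[48,4],[49,0]]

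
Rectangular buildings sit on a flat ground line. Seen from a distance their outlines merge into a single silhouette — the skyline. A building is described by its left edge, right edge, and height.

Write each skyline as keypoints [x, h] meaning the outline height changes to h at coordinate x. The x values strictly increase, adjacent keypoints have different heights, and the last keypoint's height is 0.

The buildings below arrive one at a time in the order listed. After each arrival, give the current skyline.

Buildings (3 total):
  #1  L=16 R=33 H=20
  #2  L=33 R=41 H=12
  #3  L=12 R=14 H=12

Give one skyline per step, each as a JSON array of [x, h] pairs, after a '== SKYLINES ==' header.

== SKYLINES ==
[[16,20],[33,0]]
[[16,20],[33,12],[41,0]]
[[12,12],[14,0],[16,20],[33,12],[41,0]]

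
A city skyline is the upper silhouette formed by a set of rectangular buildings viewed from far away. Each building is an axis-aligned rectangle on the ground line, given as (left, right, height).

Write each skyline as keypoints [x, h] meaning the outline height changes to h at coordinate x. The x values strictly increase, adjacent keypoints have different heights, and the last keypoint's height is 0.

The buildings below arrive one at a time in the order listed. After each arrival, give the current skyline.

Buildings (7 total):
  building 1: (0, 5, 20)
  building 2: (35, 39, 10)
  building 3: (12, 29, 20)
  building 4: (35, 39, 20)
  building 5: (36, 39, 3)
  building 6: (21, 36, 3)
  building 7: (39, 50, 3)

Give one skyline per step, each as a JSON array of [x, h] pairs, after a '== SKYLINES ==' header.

== SKYLINES ==
[[0,20],[5,0]]
[[0,20],[5,0],[35,10],[39,0]]
[[0,20],[5,0],[12,20],[29,0],[35,10],[39,0]]
[[0,20],[5,0],[12,20],[29,0],[35,20],[39,0]]
[[0,20],[5,0],[12,20],[29,0],[35,20],[39,0]]
[[0,20],[5,0],[12,20],[29,3],[35,20],[39,0]]
[[0,20],[5,0],[12,20],[29,3],[35,20],[39,3],[50,0]]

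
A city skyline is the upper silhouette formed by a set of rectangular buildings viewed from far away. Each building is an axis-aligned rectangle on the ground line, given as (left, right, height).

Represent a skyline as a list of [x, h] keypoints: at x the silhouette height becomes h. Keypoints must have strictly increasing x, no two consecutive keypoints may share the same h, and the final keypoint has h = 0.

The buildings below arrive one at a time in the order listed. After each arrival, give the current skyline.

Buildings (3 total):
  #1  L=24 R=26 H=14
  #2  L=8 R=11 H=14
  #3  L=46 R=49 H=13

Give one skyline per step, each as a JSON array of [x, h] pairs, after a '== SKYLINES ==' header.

== SKYLINES ==
[[24,14],[26,0]]
[[8,14],[11,0],[24,14],[26,0]]
[[8,14],[11,0],[24,14],[26,0],[46,13],[49,0]]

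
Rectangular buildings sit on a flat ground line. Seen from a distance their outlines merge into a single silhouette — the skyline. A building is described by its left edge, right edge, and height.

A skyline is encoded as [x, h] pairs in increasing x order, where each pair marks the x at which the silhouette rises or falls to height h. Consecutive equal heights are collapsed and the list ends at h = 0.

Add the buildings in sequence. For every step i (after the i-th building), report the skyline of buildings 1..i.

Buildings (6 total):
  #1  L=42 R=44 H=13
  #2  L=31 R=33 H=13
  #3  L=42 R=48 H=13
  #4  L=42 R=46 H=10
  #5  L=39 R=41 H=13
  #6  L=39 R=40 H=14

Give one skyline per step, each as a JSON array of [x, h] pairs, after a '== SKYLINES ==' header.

== SKYLINES ==
[[42,13],[44,0]]
[[31,13],[33,0],[42,13],[44,0]]
[[31,13],[33,0],[42,13],[48,0]]
[[31,13],[33,0],[42,13],[48,0]]
[[31,13],[33,0],[39,13],[41,0],[42,13],[48,0]]
[[31,13],[33,0],[39,14],[40,13],[41,0],[42,13],[48,0]]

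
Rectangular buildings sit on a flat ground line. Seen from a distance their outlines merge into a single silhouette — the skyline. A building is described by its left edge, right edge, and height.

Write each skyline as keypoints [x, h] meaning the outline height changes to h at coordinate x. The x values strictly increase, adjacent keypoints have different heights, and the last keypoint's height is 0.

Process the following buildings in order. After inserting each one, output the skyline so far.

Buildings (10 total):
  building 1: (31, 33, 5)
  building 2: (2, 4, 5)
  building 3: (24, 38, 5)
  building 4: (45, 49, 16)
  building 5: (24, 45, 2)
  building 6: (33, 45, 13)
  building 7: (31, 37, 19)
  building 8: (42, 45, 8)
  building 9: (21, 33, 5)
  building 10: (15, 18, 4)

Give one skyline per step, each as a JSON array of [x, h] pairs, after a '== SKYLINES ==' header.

== SKYLINES ==
[[31,5],[33,0]]
[[2,5],[4,0],[31,5],[33,0]]
[[2,5],[4,0],[24,5],[38,0]]
[[2,5],[4,0],[24,5],[38,0],[45,16],[49,0]]
[[2,5],[4,0],[24,5],[38,2],[45,16],[49,0]]
[[2,5],[4,0],[24,5],[33,13],[45,16],[49,0]]
[[2,5],[4,0],[24,5],[31,19],[37,13],[45,16],[49,0]]
[[2,5],[4,0],[24,5],[31,19],[37,13],[45,16],[49,0]]
[[2,5],[4,0],[21,5],[31,19],[37,13],[45,16],[49,0]]
[[2,5],[4,0],[15,4],[18,0],[21,5],[31,19],[37,13],[45,16],[49,0]]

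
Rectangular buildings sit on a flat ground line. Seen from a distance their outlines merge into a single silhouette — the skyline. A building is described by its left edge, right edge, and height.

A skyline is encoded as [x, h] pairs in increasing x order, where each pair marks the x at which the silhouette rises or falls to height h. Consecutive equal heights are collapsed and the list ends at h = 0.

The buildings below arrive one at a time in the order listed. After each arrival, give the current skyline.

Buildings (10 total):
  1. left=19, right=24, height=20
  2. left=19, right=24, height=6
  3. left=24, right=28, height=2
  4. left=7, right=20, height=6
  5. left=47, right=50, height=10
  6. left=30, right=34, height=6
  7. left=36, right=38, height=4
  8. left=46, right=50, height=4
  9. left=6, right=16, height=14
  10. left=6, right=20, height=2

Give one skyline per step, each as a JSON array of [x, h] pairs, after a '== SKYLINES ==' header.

== SKYLINES ==
[[19,20],[24,0]]
[[19,20],[24,0]]
[[19,20],[24,2],[28,0]]
[[7,6],[19,20],[24,2],[28,0]]
[[7,6],[19,20],[24,2],[28,0],[47,10],[50,0]]
[[7,6],[19,20],[24,2],[28,0],[30,6],[34,0],[47,10],[50,0]]
[[7,6],[19,20],[24,2],[28,0],[30,6],[34,0],[36,4],[38,0],[47,10],[50,0]]
[[7,6],[19,20],[24,2],[28,0],[30,6],[34,0],[36,4],[38,0],[46,4],[47,10],[50,0]]
[[6,14],[16,6],[19,20],[24,2],[28,0],[30,6],[34,0],[36,4],[38,0],[46,4],[47,10],[50,0]]
[[6,14],[16,6],[19,20],[24,2],[28,0],[30,6],[34,0],[36,4],[38,0],[46,4],[47,10],[50,0]]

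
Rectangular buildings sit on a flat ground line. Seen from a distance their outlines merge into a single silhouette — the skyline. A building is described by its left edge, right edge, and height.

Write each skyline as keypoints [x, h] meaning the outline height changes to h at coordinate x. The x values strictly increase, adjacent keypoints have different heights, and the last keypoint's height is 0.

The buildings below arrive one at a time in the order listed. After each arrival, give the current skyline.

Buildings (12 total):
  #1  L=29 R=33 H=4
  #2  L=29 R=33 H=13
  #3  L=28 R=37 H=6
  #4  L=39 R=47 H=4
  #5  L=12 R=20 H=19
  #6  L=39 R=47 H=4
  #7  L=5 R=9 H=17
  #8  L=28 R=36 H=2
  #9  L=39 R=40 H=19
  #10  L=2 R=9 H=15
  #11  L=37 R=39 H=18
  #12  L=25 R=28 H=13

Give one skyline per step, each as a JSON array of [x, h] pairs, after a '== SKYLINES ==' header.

== SKYLINES ==
[[29,4],[33,0]]
[[29,13],[33,0]]
[[28,6],[29,13],[33,6],[37,0]]
[[28,6],[29,13],[33,6],[37,0],[39,4],[47,0]]
[[12,19],[20,0],[28,6],[29,13],[33,6],[37,0],[39,4],[47,0]]
[[12,19],[20,0],[28,6],[29,13],[33,6],[37,0],[39,4],[47,0]]
[[5,17],[9,0],[12,19],[20,0],[28,6],[29,13],[33,6],[37,0],[39,4],[47,0]]
[[5,17],[9,0],[12,19],[20,0],[28,6],[29,13],[33,6],[37,0],[39,4],[47,0]]
[[5,17],[9,0],[12,19],[20,0],[28,6],[29,13],[33,6],[37,0],[39,19],[40,4],[47,0]]
[[2,15],[5,17],[9,0],[12,19],[20,0],[28,6],[29,13],[33,6],[37,0],[39,19],[40,4],[47,0]]
[[2,15],[5,17],[9,0],[12,19],[20,0],[28,6],[29,13],[33,6],[37,18],[39,19],[40,4],[47,0]]
[[2,15],[5,17],[9,0],[12,19],[20,0],[25,13],[28,6],[29,13],[33,6],[37,18],[39,19],[40,4],[47,0]]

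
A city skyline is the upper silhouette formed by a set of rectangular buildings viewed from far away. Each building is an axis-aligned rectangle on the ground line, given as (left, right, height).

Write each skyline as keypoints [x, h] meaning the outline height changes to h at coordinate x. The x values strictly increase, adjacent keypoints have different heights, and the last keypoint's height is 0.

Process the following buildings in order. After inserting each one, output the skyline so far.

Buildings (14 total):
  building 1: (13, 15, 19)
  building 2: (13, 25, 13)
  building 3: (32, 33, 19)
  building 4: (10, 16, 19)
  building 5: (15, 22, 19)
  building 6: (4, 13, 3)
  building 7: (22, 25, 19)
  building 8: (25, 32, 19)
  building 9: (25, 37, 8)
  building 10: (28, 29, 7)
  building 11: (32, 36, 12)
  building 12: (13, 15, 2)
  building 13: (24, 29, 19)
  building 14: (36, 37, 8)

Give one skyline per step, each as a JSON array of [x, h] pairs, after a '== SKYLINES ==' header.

== SKYLINES ==
[[13,19],[15,0]]
[[13,19],[15,13],[25,0]]
[[13,19],[15,13],[25,0],[32,19],[33,0]]
[[10,19],[16,13],[25,0],[32,19],[33,0]]
[[10,19],[22,13],[25,0],[32,19],[33,0]]
[[4,3],[10,19],[22,13],[25,0],[32,19],[33,0]]
[[4,3],[10,19],[25,0],[32,19],[33,0]]
[[4,3],[10,19],[33,0]]
[[4,3],[10,19],[33,8],[37,0]]
[[4,3],[10,19],[33,8],[37,0]]
[[4,3],[10,19],[33,12],[36,8],[37,0]]
[[4,3],[10,19],[33,12],[36,8],[37,0]]
[[4,3],[10,19],[33,12],[36,8],[37,0]]
[[4,3],[10,19],[33,12],[36,8],[37,0]]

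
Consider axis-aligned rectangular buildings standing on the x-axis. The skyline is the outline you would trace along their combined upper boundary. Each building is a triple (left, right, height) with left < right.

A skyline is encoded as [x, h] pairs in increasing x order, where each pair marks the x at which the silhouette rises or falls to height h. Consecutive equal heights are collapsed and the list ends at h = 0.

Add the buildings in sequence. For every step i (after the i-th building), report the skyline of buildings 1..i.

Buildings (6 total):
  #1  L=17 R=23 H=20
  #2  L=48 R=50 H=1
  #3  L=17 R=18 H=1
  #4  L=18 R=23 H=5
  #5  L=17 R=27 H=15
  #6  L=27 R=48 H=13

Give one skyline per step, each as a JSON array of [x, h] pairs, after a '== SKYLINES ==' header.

== SKYLINES ==
[[17,20],[23,0]]
[[17,20],[23,0],[48,1],[50,0]]
[[17,20],[23,0],[48,1],[50,0]]
[[17,20],[23,0],[48,1],[50,0]]
[[17,20],[23,15],[27,0],[48,1],[50,0]]
[[17,20],[23,15],[27,13],[48,1],[50,0]]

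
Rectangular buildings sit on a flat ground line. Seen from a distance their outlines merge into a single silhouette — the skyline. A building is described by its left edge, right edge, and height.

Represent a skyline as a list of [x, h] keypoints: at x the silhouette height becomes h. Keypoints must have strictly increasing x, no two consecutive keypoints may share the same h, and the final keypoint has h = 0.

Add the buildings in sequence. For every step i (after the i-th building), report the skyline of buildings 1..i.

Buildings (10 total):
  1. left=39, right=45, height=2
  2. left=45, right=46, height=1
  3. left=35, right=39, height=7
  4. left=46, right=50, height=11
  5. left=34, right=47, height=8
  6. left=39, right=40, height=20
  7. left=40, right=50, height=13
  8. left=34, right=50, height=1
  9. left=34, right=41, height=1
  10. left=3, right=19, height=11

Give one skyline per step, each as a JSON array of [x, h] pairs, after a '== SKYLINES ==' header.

== SKYLINES ==
[[39,2],[45,0]]
[[39,2],[45,1],[46,0]]
[[35,7],[39,2],[45,1],[46,0]]
[[35,7],[39,2],[45,1],[46,11],[50,0]]
[[34,8],[46,11],[50,0]]
[[34,8],[39,20],[40,8],[46,11],[50,0]]
[[34,8],[39,20],[40,13],[50,0]]
[[34,8],[39,20],[40,13],[50,0]]
[[34,8],[39,20],[40,13],[50,0]]
[[3,11],[19,0],[34,8],[39,20],[40,13],[50,0]]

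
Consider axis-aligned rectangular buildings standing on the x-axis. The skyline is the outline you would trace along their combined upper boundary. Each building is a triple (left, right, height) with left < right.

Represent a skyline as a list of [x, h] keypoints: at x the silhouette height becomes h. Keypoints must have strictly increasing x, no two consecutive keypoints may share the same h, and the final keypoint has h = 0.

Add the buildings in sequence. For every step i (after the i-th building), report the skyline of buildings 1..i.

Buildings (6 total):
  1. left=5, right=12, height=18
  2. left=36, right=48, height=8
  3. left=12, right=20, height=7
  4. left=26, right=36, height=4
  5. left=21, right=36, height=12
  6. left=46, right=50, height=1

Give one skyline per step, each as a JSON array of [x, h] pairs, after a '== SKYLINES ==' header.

== SKYLINES ==
[[5,18],[12,0]]
[[5,18],[12,0],[36,8],[48,0]]
[[5,18],[12,7],[20,0],[36,8],[48,0]]
[[5,18],[12,7],[20,0],[26,4],[36,8],[48,0]]
[[5,18],[12,7],[20,0],[21,12],[36,8],[48,0]]
[[5,18],[12,7],[20,0],[21,12],[36,8],[48,1],[50,0]]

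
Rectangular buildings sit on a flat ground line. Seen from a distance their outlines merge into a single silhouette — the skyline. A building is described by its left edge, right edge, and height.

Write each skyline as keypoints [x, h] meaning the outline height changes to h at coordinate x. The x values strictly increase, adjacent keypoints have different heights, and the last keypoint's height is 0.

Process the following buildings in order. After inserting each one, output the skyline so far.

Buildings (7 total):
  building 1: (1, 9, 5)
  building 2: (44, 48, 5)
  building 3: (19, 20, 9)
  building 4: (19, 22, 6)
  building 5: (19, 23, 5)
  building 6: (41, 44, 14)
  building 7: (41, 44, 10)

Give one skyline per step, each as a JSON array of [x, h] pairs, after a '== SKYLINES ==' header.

== SKYLINES ==
[[1,5],[9,0]]
[[1,5],[9,0],[44,5],[48,0]]
[[1,5],[9,0],[19,9],[20,0],[44,5],[48,0]]
[[1,5],[9,0],[19,9],[20,6],[22,0],[44,5],[48,0]]
[[1,5],[9,0],[19,9],[20,6],[22,5],[23,0],[44,5],[48,0]]
[[1,5],[9,0],[19,9],[20,6],[22,5],[23,0],[41,14],[44,5],[48,0]]
[[1,5],[9,0],[19,9],[20,6],[22,5],[23,0],[41,14],[44,5],[48,0]]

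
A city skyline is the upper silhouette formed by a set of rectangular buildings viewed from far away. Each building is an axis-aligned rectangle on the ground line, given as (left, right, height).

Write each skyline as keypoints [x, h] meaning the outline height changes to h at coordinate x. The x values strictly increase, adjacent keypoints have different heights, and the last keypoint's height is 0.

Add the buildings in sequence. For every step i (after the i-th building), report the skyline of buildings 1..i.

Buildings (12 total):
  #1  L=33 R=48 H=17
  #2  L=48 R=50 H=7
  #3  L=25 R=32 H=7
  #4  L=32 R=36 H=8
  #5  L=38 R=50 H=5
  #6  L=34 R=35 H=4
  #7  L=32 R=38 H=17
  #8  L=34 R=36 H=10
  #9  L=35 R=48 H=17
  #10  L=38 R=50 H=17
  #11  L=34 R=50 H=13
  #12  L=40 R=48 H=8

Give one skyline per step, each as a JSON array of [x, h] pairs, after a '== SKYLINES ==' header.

== SKYLINES ==
[[33,17],[48,0]]
[[33,17],[48,7],[50,0]]
[[25,7],[32,0],[33,17],[48,7],[50,0]]
[[25,7],[32,8],[33,17],[48,7],[50,0]]
[[25,7],[32,8],[33,17],[48,7],[50,0]]
[[25,7],[32,8],[33,17],[48,7],[50,0]]
[[25,7],[32,17],[48,7],[50,0]]
[[25,7],[32,17],[48,7],[50,0]]
[[25,7],[32,17],[48,7],[50,0]]
[[25,7],[32,17],[50,0]]
[[25,7],[32,17],[50,0]]
[[25,7],[32,17],[50,0]]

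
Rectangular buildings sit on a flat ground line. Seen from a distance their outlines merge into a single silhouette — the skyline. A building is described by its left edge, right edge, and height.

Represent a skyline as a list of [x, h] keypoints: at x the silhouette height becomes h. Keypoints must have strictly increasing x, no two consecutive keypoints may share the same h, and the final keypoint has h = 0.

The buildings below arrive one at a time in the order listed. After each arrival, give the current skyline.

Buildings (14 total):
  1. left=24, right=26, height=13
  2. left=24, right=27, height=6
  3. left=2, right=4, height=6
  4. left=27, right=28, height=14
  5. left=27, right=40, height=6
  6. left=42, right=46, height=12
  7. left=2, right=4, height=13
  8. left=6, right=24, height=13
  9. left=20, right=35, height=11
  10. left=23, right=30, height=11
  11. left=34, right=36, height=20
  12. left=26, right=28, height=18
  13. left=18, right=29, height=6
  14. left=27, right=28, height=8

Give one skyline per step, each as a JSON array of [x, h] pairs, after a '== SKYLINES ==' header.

== SKYLINES ==
[[24,13],[26,0]]
[[24,13],[26,6],[27,0]]
[[2,6],[4,0],[24,13],[26,6],[27,0]]
[[2,6],[4,0],[24,13],[26,6],[27,14],[28,0]]
[[2,6],[4,0],[24,13],[26,6],[27,14],[28,6],[40,0]]
[[2,6],[4,0],[24,13],[26,6],[27,14],[28,6],[40,0],[42,12],[46,0]]
[[2,13],[4,0],[24,13],[26,6],[27,14],[28,6],[40,0],[42,12],[46,0]]
[[2,13],[4,0],[6,13],[26,6],[27,14],[28,6],[40,0],[42,12],[46,0]]
[[2,13],[4,0],[6,13],[26,11],[27,14],[28,11],[35,6],[40,0],[42,12],[46,0]]
[[2,13],[4,0],[6,13],[26,11],[27,14],[28,11],[35,6],[40,0],[42,12],[46,0]]
[[2,13],[4,0],[6,13],[26,11],[27,14],[28,11],[34,20],[36,6],[40,0],[42,12],[46,0]]
[[2,13],[4,0],[6,13],[26,18],[28,11],[34,20],[36,6],[40,0],[42,12],[46,0]]
[[2,13],[4,0],[6,13],[26,18],[28,11],[34,20],[36,6],[40,0],[42,12],[46,0]]
[[2,13],[4,0],[6,13],[26,18],[28,11],[34,20],[36,6],[40,0],[42,12],[46,0]]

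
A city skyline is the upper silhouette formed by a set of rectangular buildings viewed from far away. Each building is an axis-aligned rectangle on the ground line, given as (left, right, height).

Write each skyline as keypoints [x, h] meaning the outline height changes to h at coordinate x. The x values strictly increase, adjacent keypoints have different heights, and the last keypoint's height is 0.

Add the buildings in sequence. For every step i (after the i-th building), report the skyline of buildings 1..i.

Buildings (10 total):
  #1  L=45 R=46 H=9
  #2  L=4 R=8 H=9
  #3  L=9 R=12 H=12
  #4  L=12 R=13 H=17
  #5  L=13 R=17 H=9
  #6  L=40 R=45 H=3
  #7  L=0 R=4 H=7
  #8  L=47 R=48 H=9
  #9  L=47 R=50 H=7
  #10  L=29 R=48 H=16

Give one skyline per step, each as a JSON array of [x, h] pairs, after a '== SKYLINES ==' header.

== SKYLINES ==
[[45,9],[46,0]]
[[4,9],[8,0],[45,9],[46,0]]
[[4,9],[8,0],[9,12],[12,0],[45,9],[46,0]]
[[4,9],[8,0],[9,12],[12,17],[13,0],[45,9],[46,0]]
[[4,9],[8,0],[9,12],[12,17],[13,9],[17,0],[45,9],[46,0]]
[[4,9],[8,0],[9,12],[12,17],[13,9],[17,0],[40,3],[45,9],[46,0]]
[[0,7],[4,9],[8,0],[9,12],[12,17],[13,9],[17,0],[40,3],[45,9],[46,0]]
[[0,7],[4,9],[8,0],[9,12],[12,17],[13,9],[17,0],[40,3],[45,9],[46,0],[47,9],[48,0]]
[[0,7],[4,9],[8,0],[9,12],[12,17],[13,9],[17,0],[40,3],[45,9],[46,0],[47,9],[48,7],[50,0]]
[[0,7],[4,9],[8,0],[9,12],[12,17],[13,9],[17,0],[29,16],[48,7],[50,0]]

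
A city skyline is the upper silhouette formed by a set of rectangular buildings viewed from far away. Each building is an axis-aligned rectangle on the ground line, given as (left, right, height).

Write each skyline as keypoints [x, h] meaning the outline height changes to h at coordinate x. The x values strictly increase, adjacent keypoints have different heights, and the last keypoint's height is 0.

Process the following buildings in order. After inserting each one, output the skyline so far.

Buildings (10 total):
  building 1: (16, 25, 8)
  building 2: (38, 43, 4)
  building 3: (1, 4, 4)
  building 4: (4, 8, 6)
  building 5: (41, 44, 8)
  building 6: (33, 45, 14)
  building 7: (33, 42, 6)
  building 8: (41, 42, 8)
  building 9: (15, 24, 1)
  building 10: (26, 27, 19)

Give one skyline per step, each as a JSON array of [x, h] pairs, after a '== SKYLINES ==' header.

== SKYLINES ==
[[16,8],[25,0]]
[[16,8],[25,0],[38,4],[43,0]]
[[1,4],[4,0],[16,8],[25,0],[38,4],[43,0]]
[[1,4],[4,6],[8,0],[16,8],[25,0],[38,4],[43,0]]
[[1,4],[4,6],[8,0],[16,8],[25,0],[38,4],[41,8],[44,0]]
[[1,4],[4,6],[8,0],[16,8],[25,0],[33,14],[45,0]]
[[1,4],[4,6],[8,0],[16,8],[25,0],[33,14],[45,0]]
[[1,4],[4,6],[8,0],[16,8],[25,0],[33,14],[45,0]]
[[1,4],[4,6],[8,0],[15,1],[16,8],[25,0],[33,14],[45,0]]
[[1,4],[4,6],[8,0],[15,1],[16,8],[25,0],[26,19],[27,0],[33,14],[45,0]]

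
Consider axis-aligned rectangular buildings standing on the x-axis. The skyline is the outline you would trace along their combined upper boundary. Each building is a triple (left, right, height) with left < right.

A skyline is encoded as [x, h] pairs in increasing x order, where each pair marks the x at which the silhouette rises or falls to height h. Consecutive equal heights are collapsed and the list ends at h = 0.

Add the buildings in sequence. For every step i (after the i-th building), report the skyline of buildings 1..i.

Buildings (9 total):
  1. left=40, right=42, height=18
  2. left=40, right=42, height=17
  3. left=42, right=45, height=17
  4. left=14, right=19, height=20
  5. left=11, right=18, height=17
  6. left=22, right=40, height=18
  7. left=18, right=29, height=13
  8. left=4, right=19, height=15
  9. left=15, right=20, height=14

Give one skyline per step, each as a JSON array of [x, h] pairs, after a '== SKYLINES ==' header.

== SKYLINES ==
[[40,18],[42,0]]
[[40,18],[42,0]]
[[40,18],[42,17],[45,0]]
[[14,20],[19,0],[40,18],[42,17],[45,0]]
[[11,17],[14,20],[19,0],[40,18],[42,17],[45,0]]
[[11,17],[14,20],[19,0],[22,18],[42,17],[45,0]]
[[11,17],[14,20],[19,13],[22,18],[42,17],[45,0]]
[[4,15],[11,17],[14,20],[19,13],[22,18],[42,17],[45,0]]
[[4,15],[11,17],[14,20],[19,14],[20,13],[22,18],[42,17],[45,0]]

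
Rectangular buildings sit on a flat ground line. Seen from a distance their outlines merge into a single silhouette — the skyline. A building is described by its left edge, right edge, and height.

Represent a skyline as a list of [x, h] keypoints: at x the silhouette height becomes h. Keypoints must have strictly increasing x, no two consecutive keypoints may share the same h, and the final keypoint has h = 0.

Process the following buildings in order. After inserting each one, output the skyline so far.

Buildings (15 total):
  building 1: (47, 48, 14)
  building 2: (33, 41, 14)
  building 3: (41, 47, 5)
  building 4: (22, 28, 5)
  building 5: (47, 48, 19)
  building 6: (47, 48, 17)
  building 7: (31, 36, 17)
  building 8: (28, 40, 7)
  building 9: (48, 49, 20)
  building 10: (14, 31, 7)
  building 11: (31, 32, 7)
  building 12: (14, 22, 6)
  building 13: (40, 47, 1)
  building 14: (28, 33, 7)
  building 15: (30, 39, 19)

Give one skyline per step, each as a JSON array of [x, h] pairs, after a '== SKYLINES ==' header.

== SKYLINES ==
[[47,14],[48,0]]
[[33,14],[41,0],[47,14],[48,0]]
[[33,14],[41,5],[47,14],[48,0]]
[[22,5],[28,0],[33,14],[41,5],[47,14],[48,0]]
[[22,5],[28,0],[33,14],[41,5],[47,19],[48,0]]
[[22,5],[28,0],[33,14],[41,5],[47,19],[48,0]]
[[22,5],[28,0],[31,17],[36,14],[41,5],[47,19],[48,0]]
[[22,5],[28,7],[31,17],[36,14],[41,5],[47,19],[48,0]]
[[22,5],[28,7],[31,17],[36,14],[41,5],[47,19],[48,20],[49,0]]
[[14,7],[31,17],[36,14],[41,5],[47,19],[48,20],[49,0]]
[[14,7],[31,17],[36,14],[41,5],[47,19],[48,20],[49,0]]
[[14,7],[31,17],[36,14],[41,5],[47,19],[48,20],[49,0]]
[[14,7],[31,17],[36,14],[41,5],[47,19],[48,20],[49,0]]
[[14,7],[31,17],[36,14],[41,5],[47,19],[48,20],[49,0]]
[[14,7],[30,19],[39,14],[41,5],[47,19],[48,20],[49,0]]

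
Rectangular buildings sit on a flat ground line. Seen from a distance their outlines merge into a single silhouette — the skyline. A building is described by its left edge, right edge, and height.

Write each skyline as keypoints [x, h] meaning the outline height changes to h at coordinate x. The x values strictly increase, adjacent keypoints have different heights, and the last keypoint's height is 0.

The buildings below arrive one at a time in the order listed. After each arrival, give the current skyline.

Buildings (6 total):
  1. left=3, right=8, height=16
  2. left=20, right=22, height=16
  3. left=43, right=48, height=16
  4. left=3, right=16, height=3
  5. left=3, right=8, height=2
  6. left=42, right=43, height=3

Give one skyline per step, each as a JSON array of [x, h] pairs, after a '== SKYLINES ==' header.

== SKYLINES ==
[[3,16],[8,0]]
[[3,16],[8,0],[20,16],[22,0]]
[[3,16],[8,0],[20,16],[22,0],[43,16],[48,0]]
[[3,16],[8,3],[16,0],[20,16],[22,0],[43,16],[48,0]]
[[3,16],[8,3],[16,0],[20,16],[22,0],[43,16],[48,0]]
[[3,16],[8,3],[16,0],[20,16],[22,0],[42,3],[43,16],[48,0]]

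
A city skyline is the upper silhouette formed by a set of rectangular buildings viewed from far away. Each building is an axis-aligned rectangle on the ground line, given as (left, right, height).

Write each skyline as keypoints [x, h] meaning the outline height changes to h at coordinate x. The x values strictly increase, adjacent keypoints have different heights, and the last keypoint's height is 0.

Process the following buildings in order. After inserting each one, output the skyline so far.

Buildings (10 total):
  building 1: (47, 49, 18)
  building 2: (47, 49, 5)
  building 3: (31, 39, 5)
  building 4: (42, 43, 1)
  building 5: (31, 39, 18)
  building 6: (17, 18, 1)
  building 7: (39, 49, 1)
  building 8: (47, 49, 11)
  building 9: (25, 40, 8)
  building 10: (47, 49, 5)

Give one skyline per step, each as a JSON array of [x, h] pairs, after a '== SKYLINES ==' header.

== SKYLINES ==
[[47,18],[49,0]]
[[47,18],[49,0]]
[[31,5],[39,0],[47,18],[49,0]]
[[31,5],[39,0],[42,1],[43,0],[47,18],[49,0]]
[[31,18],[39,0],[42,1],[43,0],[47,18],[49,0]]
[[17,1],[18,0],[31,18],[39,0],[42,1],[43,0],[47,18],[49,0]]
[[17,1],[18,0],[31,18],[39,1],[47,18],[49,0]]
[[17,1],[18,0],[31,18],[39,1],[47,18],[49,0]]
[[17,1],[18,0],[25,8],[31,18],[39,8],[40,1],[47,18],[49,0]]
[[17,1],[18,0],[25,8],[31,18],[39,8],[40,1],[47,18],[49,0]]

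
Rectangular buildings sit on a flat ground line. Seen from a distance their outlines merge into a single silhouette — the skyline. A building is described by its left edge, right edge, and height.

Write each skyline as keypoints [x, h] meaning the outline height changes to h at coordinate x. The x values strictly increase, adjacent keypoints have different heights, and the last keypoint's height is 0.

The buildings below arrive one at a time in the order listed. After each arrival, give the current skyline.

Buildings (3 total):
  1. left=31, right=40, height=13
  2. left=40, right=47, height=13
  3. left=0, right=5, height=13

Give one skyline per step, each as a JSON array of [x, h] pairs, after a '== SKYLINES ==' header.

== SKYLINES ==
[[31,13],[40,0]]
[[31,13],[47,0]]
[[0,13],[5,0],[31,13],[47,0]]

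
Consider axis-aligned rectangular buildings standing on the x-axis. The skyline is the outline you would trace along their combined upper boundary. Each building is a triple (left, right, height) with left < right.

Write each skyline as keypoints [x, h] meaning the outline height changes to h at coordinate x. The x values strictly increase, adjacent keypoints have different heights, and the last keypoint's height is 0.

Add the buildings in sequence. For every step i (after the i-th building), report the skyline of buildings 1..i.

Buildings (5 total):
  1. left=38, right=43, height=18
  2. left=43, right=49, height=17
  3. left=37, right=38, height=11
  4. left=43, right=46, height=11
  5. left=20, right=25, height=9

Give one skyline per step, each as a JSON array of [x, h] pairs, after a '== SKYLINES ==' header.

== SKYLINES ==
[[38,18],[43,0]]
[[38,18],[43,17],[49,0]]
[[37,11],[38,18],[43,17],[49,0]]
[[37,11],[38,18],[43,17],[49,0]]
[[20,9],[25,0],[37,11],[38,18],[43,17],[49,0]]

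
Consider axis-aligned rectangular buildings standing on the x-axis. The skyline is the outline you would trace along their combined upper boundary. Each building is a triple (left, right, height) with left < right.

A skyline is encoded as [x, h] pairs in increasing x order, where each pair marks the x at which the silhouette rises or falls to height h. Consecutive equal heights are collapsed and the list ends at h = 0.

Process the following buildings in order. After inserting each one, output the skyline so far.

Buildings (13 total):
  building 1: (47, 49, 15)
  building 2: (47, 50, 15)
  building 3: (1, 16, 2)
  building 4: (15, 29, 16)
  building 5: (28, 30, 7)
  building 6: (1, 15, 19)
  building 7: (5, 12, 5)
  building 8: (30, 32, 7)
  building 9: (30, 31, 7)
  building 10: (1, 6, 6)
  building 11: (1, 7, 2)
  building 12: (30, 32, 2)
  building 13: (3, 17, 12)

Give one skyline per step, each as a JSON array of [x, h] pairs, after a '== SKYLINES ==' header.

== SKYLINES ==
[[47,15],[49,0]]
[[47,15],[50,0]]
[[1,2],[16,0],[47,15],[50,0]]
[[1,2],[15,16],[29,0],[47,15],[50,0]]
[[1,2],[15,16],[29,7],[30,0],[47,15],[50,0]]
[[1,19],[15,16],[29,7],[30,0],[47,15],[50,0]]
[[1,19],[15,16],[29,7],[30,0],[47,15],[50,0]]
[[1,19],[15,16],[29,7],[32,0],[47,15],[50,0]]
[[1,19],[15,16],[29,7],[32,0],[47,15],[50,0]]
[[1,19],[15,16],[29,7],[32,0],[47,15],[50,0]]
[[1,19],[15,16],[29,7],[32,0],[47,15],[50,0]]
[[1,19],[15,16],[29,7],[32,0],[47,15],[50,0]]
[[1,19],[15,16],[29,7],[32,0],[47,15],[50,0]]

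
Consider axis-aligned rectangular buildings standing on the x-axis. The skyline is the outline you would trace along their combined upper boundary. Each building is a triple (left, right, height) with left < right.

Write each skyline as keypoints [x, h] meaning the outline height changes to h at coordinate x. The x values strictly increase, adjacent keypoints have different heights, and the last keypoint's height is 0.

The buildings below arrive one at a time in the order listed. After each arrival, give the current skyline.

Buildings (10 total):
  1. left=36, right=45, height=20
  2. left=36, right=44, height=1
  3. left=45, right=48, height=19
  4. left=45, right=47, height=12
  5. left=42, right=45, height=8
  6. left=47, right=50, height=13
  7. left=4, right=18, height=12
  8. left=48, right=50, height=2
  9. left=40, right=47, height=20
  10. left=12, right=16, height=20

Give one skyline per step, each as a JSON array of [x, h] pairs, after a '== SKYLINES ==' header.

== SKYLINES ==
[[36,20],[45,0]]
[[36,20],[45,0]]
[[36,20],[45,19],[48,0]]
[[36,20],[45,19],[48,0]]
[[36,20],[45,19],[48,0]]
[[36,20],[45,19],[48,13],[50,0]]
[[4,12],[18,0],[36,20],[45,19],[48,13],[50,0]]
[[4,12],[18,0],[36,20],[45,19],[48,13],[50,0]]
[[4,12],[18,0],[36,20],[47,19],[48,13],[50,0]]
[[4,12],[12,20],[16,12],[18,0],[36,20],[47,19],[48,13],[50,0]]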